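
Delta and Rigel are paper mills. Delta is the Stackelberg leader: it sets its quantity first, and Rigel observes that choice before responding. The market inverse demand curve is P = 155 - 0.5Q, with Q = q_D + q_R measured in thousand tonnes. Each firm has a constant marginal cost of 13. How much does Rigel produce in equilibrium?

71

The follower Rigel best-responds to any q_D: π_R = (155 - 0.5Q)q_R - 13q_R.
∂π_R/∂q_R = 142 - (1/2)q_D - q_R = 0 gives the reaction function q_R = (142 - (1/2)q_D).
Delta substitutes q_R(q_D) into its own profit: π_D = q_D(155 - (1/2)q_D - (142 - (1/2)q_D)/2) - 13q_D = (84 - (1/4)q_D)q_D - 13q_D.
The leader's first-order condition 71 - (1/2)q_D = 0 yields q_D = 142.
Then q_R = (142 - (1/2)·142) = 71.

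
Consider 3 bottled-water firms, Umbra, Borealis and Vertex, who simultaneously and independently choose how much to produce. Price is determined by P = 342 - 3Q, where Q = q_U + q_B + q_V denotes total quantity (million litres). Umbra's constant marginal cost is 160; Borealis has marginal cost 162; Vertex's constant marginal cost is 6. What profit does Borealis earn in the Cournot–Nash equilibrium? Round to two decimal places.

Umbra's profit: π_U = (342 - 3Q)q_U - (160q_U). Setting ∂π_U/∂q_U = 0: 182 - 6q_U - 3(q_B + q_V) = 0.
Borealis's first-order condition: 180 - 6q_B - 3(q_U + q_V) = 0.
Vertex's profit: π_V = (342 - 3Q)q_V - (6q_V). Setting ∂π_V/∂q_V = 0: 336 - 6q_V - 3(q_U + q_B) = 0.
Summing all 3 equations gives 698 − 12Q = 0, hence Q = 349/6.
Back-substituting: q_U = (182 − 349/2)/3 = 5/2, q_B = (180 − 349/2)/3 = 11/6, q_V = (336 − 349/2)/3 = 323/6.
Price P = 342 - 3·(349/6) = 335/2.
Borealis's profit: (335/2 - 162)·(11/6) = 121/12.

10.08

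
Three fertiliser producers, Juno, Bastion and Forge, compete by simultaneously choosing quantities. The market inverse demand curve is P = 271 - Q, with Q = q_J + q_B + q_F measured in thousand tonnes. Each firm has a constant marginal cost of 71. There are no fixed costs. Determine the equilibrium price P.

Each firm earns π_i = (271 - Q)q_i - 71q_i.
Setting ∂π_i/∂q_i = 0 with rivals' quantities fixed: 200 - 2q_i - Σ_{j≠i} q_j = 0.
With identical firms every q_j equals q_i, so Σ_{j≠i} q_j = 2q_i and 200 = 4q_i, giving q_i = 50.
Total output Q = 150, so price P = 271 - 150 = 121.

121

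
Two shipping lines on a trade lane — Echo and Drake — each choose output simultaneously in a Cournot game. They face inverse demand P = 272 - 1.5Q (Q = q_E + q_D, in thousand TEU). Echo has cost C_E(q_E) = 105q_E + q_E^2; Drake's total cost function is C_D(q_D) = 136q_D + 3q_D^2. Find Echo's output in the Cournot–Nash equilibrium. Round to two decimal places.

Echo's profit: π_E = (272 - 1.5Q)q_E - (105q_E + q_E²). Setting ∂π_E/∂q_E = 0: 167 - 5q_E - (3/2)(q_D) = 0.
Drake's profit: π_D = (272 - 1.5Q)q_D - (136q_D + 3q_D²). Setting ∂π_D/∂q_D = 0: 136 - 9q_D - (3/2)(q_E) = 0.
Best responses: q_E = (167 - (3/2)q_D)/5, q_D = (136 - (3/2)q_E)/9.
Substituting one into the other gives q_E = 1732/57 and q_D = 1718/171.

30.39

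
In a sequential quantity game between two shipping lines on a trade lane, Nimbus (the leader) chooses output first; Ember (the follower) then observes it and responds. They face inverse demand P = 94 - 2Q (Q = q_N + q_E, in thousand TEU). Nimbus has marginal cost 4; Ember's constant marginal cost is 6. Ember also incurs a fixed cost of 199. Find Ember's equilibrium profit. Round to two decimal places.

21.50

The follower Ember best-responds to any q_N: π_E = (94 - 2Q)q_E - 6q_E.
Setting the follower's marginal profit to zero, 88 - 2q_N - 4q_E = 0, i.e. q_E = (88 - 2q_N)/4.
Nimbus substitutes q_E(q_N) into its own profit: π_N = q_N(94 - 2q_N - (88 - 2q_N)/2) - 4q_N = (50 - q_N)q_N - 4q_N.
The leader's first-order condition 46 - 2q_N = 0 yields q_N = 23.
Then q_E = (88 - 2·23)/4 = 21/2.
Price P = 94 - 2·(67/2) = 27.
Ember's profit: (27 - 6)·(21/2) - 199 = 43/2.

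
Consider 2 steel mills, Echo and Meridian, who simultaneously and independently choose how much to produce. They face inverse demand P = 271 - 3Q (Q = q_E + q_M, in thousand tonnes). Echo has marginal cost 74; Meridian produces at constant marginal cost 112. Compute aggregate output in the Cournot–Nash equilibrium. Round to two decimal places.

Echo's profit: π_E = (271 - 3Q)q_E - (74q_E). Setting ∂π_E/∂q_E = 0: 197 - 6q_E - 3(q_M) = 0.
Meridian's first-order condition: 159 - 6q_M - 3(q_E) = 0.
Best responses: q_E = (197 - 3q_M)/6, q_M = (159 - 3q_E)/6.
Substituting one into the other gives q_E = 235/9 and q_M = 121/9.
Total output Q = 235/9 + 121/9 = 356/9.

39.56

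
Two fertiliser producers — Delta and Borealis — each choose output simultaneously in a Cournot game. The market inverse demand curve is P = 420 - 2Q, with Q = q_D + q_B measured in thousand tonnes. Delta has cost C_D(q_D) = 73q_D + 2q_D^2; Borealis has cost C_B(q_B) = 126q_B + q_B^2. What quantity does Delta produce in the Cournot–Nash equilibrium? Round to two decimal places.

Delta's profit: π_D = (420 - 2Q)q_D - (73q_D + 2q_D²). Setting ∂π_D/∂q_D = 0: 347 - 8q_D - 2(q_B) = 0.
Borealis's profit: π_B = (420 - 2Q)q_B - (126q_B + q_B²). Setting ∂π_B/∂q_B = 0: 294 - 6q_B - 2(q_D) = 0.
Best responses: q_D = (347 - 2q_B)/8, q_B = (294 - 2q_D)/6.
Solving the pair: q_D = 747/22, q_B = 829/22.

33.95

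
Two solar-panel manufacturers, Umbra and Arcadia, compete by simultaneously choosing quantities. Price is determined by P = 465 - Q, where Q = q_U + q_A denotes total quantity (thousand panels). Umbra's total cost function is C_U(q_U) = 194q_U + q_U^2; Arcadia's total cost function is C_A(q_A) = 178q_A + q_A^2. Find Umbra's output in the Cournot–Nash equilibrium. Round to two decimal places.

53.13

Umbra's profit: π_U = (465 - Q)q_U - (194q_U + q_U²). Setting ∂π_U/∂q_U = 0: 271 - 4q_U - (q_A) = 0.
Arcadia's profit: π_A = (465 - Q)q_A - (178q_A + q_A²). Setting ∂π_A/∂q_A = 0: 287 - 4q_A - (q_U) = 0.
So q_U = (271 - q_A)/4 and q_A = (287 - q_U)/4.
Substituting one into the other gives q_U = 797/15 and q_A = 877/15.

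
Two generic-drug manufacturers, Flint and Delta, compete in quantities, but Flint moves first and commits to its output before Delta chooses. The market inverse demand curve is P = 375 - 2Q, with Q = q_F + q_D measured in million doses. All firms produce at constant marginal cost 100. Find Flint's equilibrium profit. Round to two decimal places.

The follower Delta best-responds to any q_F: π_D = (375 - 2Q)q_D - 100q_D.
Setting the follower's marginal profit to zero, 275 - 2q_F - 4q_D = 0, i.e. q_D = (275 - 2q_F)/4.
Flint substitutes q_D(q_F) into its own profit: π_F = q_F(375 - 2q_F - (275 - 2q_F)/2) - 100q_F = (475/2 - q_F)q_F - 100q_F.
Maximising: ∂π_F/∂q_F = 275/2 - 2q_F = 0, giving q_F = 275/4.
Then q_D = (275 - 2·(275/4))/4 = 275/8.
Price P = 375 - 2·(825/8) = 675/4.
Flint's profit: (675/4 - 100)·(275/4) = 4726.5625.

4726.56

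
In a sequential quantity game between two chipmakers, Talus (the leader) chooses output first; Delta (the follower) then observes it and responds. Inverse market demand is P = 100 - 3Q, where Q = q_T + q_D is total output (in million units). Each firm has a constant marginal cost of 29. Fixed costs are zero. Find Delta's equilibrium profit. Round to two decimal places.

105.02

Solve by backward induction. Given q_T, the follower Delta maximises π_D = (100 - 3q_T - 3q_D)q_D - 29q_D.
Follower FOC: 71 - 3q_T - 6q_D = 0, so q_D(q_T) = (71 - 3q_T)/6.
The leader anticipates this reaction. Substituting into P = 100 - 3Q gives P = 129/2 - (3/2)q_T, so π_T = (129/2 - (3/2)q_T)q_T - 29q_T.
Leader FOC: 71/2 - 3q_T = 0, so q_T = 71/6.
Then q_D = (71 - 3·(71/6))/6 = 71/12.
Price P = 100 - 3·(71/4) = 187/4.
Delta's profit: (187/4 - 29)·(71/12) = 105.0208.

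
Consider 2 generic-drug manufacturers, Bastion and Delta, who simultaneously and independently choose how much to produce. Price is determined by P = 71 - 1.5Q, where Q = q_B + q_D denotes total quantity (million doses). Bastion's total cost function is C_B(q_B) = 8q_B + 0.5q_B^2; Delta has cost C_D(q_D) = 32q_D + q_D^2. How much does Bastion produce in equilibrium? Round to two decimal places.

Bastion's profit: π_B = (71 - 1.5Q)q_B - (8q_B + (1/2)q_B²). Setting ∂π_B/∂q_B = 0: 63 - 4q_B - (3/2)(q_D) = 0.
Delta's profit: π_D = (71 - 1.5Q)q_D - (32q_D + q_D²). Setting ∂π_D/∂q_D = 0: 39 - 5q_D - (3/2)(q_B) = 0.
Best responses: q_B = (63 - (3/2)q_D)/4, q_D = (39 - (3/2)q_B)/5.
Solving the pair: q_B = 1026/71, q_D = 246/71.

14.45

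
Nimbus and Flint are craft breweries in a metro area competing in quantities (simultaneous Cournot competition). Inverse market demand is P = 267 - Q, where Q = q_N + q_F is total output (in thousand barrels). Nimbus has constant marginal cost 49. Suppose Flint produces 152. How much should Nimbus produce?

With the rival's output fixed at 152, Nimbus's profit is π_N = (267 - 152 - q_N)q_N - (49q_N) = (115 - q_N)q_N - (49q_N).
∂π_N/∂q_N = 66 - 2q_N = 0, so q_N = 33.

33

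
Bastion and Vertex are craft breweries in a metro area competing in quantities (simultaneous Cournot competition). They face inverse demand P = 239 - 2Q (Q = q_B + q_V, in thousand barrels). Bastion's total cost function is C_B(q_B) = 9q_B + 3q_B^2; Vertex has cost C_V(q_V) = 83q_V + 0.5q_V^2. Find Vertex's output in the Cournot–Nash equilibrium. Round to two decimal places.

23.91

Bastion's profit: π_B = (239 - 2Q)q_B - (9q_B + 3q_B²). Setting ∂π_B/∂q_B = 0: 230 - 10q_B - 2(q_V) = 0.
Vertex's profit: π_V = (239 - 2Q)q_V - (83q_V + (1/2)q_V²). Setting ∂π_V/∂q_V = 0: 156 - 5q_V - 2(q_B) = 0.
Best responses: q_B = (230 - 2q_V)/10, q_V = (156 - 2q_B)/5.
Substituting one into the other gives q_B = 419/23 and q_V = 550/23.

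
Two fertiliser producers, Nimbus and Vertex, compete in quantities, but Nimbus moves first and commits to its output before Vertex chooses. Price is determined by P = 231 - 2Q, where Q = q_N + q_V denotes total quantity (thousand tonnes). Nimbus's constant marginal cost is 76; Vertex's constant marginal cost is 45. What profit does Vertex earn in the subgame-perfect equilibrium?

The follower Vertex best-responds to any q_N: π_V = (231 - 2Q)q_V - 45q_V.
Follower FOC: 186 - 2q_N - 4q_V = 0, so q_V(q_N) = (186 - 2q_N)/4.
Nimbus substitutes q_V(q_N) into its own profit: π_N = q_N(231 - 2q_N - (186 - 2q_N)/2) - 76q_N = (138 - q_N)q_N - 76q_N.
Leader FOC: 62 - 2q_N = 0, so q_N = 31.
Then q_V = (186 - 2·31)/4 = 31.
Price P = 231 - 2·62 = 107.
Vertex's profit: (107 - 45)·31 = 1922.

1922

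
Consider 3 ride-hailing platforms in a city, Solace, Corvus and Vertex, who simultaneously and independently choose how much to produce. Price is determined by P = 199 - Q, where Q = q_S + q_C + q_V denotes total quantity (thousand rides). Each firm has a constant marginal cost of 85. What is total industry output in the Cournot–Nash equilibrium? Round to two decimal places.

A representative firm's profit is π_i = q_i(199 - Q) - 85q_i.
Setting ∂π_i/∂q_i = 0 with rivals' quantities fixed: 114 - 2q_i - Σ_{j≠i} q_j = 0.
By symmetry each firm produces the same amount; substituting Σ_{j≠i} q_j = 2q_i yields q_i = 114/4 = 57/2.
Total output Q = 57/2 + 57/2 + 57/2 = 171/2.

85.50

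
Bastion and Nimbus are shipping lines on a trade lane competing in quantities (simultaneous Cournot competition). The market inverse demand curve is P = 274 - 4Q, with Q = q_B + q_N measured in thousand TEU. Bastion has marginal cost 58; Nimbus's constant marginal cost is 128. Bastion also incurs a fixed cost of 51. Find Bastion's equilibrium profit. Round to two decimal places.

Bastion's profit: π_B = (274 - 4Q)q_B - (58q_B). Setting ∂π_B/∂q_B = 0: 216 - 8q_B - 4(q_N) = 0.
Nimbus's first-order condition: 146 - 8q_N - 4(q_B) = 0.
Rearranging gives the reaction functions q_B = (216 - 4q_N)/8 and q_N = (146 - 4q_B)/8.
Substituting one into the other gives q_B = 143/6 and q_N = 19/3.
Price P = 274 - 4·(181/6) = 460/3.
Bastion's profit: (460/3 - 58)·(143/6) - 51 = 2221.1111.

2221.11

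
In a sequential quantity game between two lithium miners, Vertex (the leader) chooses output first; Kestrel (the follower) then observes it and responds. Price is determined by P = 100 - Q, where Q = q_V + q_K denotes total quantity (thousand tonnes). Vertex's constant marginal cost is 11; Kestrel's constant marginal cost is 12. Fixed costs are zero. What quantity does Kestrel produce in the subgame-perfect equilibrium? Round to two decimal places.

21.50

The follower Kestrel best-responds to any q_V: π_K = (100 - Q)q_K - 12q_K.
∂π_K/∂q_K = 88 - q_V - 2q_K = 0 gives the reaction function q_K = (88 - q_V)/2.
Vertex substitutes q_K(q_V) into its own profit: π_V = q_V(100 - q_V - (88 - q_V)/2) - 11q_V = (56 - (1/2)q_V)q_V - 11q_V.
Maximising: ∂π_V/∂q_V = 45 - q_V = 0, giving q_V = 45.
Then q_K = (88 - 45)/2 = 43/2.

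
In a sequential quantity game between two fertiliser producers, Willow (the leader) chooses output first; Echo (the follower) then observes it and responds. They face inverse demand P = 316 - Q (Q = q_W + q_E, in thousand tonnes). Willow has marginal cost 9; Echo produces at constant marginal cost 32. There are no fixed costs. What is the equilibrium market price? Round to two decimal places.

91.50

Solve by backward induction. Given q_W, the follower Echo maximises π_E = (316 - q_W - q_E)q_E - 32q_E.
Follower FOC: 284 - q_W - 2q_E = 0, so q_E(q_W) = (284 - q_W)/2.
Willow substitutes q_E(q_W) into its own profit: π_W = q_W(316 - q_W - (284 - q_W)/2) - 9q_W = (174 - (1/2)q_W)q_W - 9q_W.
The leader's first-order condition 165 - q_W = 0 yields q_W = 165.
Then q_E = (284 - 165)/2 = 119/2.
Total output Q = 449/2, so price P = 316 - 449/2 = 183/2.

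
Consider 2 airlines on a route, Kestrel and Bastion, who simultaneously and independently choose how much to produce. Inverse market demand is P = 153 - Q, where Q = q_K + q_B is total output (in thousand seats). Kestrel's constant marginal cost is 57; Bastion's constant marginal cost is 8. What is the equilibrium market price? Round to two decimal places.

72.67

Kestrel's profit: π_K = (153 - Q)q_K - (57q_K). Setting ∂π_K/∂q_K = 0: 96 - 2q_K - (q_B) = 0.
Bastion's profit: π_B = (153 - Q)q_B - (8q_B). Setting ∂π_B/∂q_B = 0: 145 - 2q_B - (q_K) = 0.
So q_K = (96 - q_B)/2 and q_B = (145 - q_K)/2.
Solving the pair: q_K = 47/3, q_B = 194/3.
Total output Q = 241/3, so price P = 153 - 241/3 = 218/3.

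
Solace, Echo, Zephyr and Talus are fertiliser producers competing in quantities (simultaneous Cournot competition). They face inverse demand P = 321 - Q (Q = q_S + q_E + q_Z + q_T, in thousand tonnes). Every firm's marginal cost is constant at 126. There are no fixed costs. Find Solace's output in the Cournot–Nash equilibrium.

39

Each firm earns π_i = (321 - Q)q_i - 126q_i.
First-order condition (treating rivals' output as given): 195 - 2q_i - Σ_{j≠i} q_j = 0.
With identical firms every q_j equals q_i, so Σ_{j≠i} q_j = 3q_i and 195 = 5q_i, giving q_i = 39.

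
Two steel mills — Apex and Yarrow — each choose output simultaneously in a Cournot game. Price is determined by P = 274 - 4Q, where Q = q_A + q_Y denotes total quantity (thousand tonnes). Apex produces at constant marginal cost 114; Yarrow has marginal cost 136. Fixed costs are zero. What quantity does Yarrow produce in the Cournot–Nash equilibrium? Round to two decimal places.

Apex's profit: π_A = (274 - 4Q)q_A - (114q_A). Setting ∂π_A/∂q_A = 0: 160 - 8q_A - 4(q_Y) = 0.
Yarrow's first-order condition: 138 - 8q_Y - 4(q_A) = 0.
Rearranging gives the reaction functions q_A = (160 - 4q_Y)/8 and q_Y = (138 - 4q_A)/8.
Solving the pair: q_A = 91/6, q_Y = 29/3.

9.67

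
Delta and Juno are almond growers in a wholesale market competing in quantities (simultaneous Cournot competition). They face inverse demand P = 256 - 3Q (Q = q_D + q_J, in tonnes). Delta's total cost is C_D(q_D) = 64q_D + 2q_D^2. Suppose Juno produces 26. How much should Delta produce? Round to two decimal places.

11.40

With the rival's output fixed at 26, Delta's profit is π_D = (256 - 3·26 - 3q_D)q_D - (64q_D + 2q_D²) = (178 - 3q_D)q_D - (64q_D + 2q_D²).
∂π_D/∂q_D = 114 - 10q_D = 0, so q_D = 57/5.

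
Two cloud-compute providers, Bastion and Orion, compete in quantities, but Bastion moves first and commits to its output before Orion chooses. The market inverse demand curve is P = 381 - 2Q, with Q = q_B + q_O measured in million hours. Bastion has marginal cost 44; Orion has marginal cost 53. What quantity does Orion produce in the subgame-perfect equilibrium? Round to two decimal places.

Solve by backward induction. Given q_B, the follower Orion maximises π_O = (381 - 2q_B - 2q_O)q_O - 53q_O.
Setting the follower's marginal profit to zero, 328 - 2q_B - 4q_O = 0, i.e. q_O = (328 - 2q_B)/4.
Bastion substitutes q_O(q_B) into its own profit: π_B = q_B(381 - 2q_B - (328 - 2q_B)/2) - 44q_B = (217 - q_B)q_B - 44q_B.
The leader's first-order condition 173 - 2q_B = 0 yields q_B = 173/2.
Then q_O = (328 - 2·(173/2))/4 = 155/4.

38.75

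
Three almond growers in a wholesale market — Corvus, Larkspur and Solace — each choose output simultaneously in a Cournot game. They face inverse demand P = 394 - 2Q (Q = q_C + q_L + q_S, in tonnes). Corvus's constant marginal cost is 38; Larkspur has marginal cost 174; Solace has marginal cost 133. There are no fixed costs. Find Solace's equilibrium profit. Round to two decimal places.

Corvus's profit: π_C = (394 - 2Q)q_C - (38q_C). Setting ∂π_C/∂q_C = 0: 356 - 4q_C - 2(q_L + q_S) = 0.
Larkspur's first-order condition: 220 - 4q_L - 2(q_C + q_S) = 0.
Solace's profit: π_S = (394 - 2Q)q_S - (133q_S). Setting ∂π_S/∂q_S = 0: 261 - 4q_S - 2(q_C + q_L) = 0.
Summing all 3 equations gives 837 − 8Q = 0, hence Q = 837/8.
Back-substituting: q_C = (356 − 837/4)/2 = 587/8, q_L = (220 − 837/4)/2 = 43/8, q_S = (261 − 837/4)/2 = 207/8.
Price P = 394 - 2·(837/8) = 739/4.
Solace's profit: (739/4 - 133)·(207/8) = 1339.0313.

1339.03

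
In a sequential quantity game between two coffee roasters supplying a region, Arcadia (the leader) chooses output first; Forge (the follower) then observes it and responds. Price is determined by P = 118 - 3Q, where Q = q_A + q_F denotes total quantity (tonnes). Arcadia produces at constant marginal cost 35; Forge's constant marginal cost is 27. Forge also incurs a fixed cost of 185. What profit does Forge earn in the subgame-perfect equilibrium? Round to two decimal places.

The follower Forge best-responds to any q_A: π_F = (118 - 3Q)q_F - 27q_F.
∂π_F/∂q_F = 91 - 3q_A - 6q_F = 0 gives the reaction function q_F = (91 - 3q_A)/6.
Arcadia substitutes q_F(q_A) into its own profit: π_A = q_A(118 - 3q_A - (91 - 3q_A)/2) - 35q_A = (145/2 - (3/2)q_A)q_A - 35q_A.
Maximising: ∂π_A/∂q_A = 75/2 - 3q_A = 0, giving q_A = 25/2.
Then q_F = (91 - 3·(25/2))/6 = 107/12.
Price P = 118 - 3·(257/12) = 215/4.
Forge's profit: (215/4 - 27)·(107/12) - 185 = 53.5208.

53.52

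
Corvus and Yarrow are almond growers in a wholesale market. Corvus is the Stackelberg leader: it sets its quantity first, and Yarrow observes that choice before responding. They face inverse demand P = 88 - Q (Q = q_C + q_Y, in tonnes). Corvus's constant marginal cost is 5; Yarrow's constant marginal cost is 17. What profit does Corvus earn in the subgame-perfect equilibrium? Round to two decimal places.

The follower Yarrow best-responds to any q_C: π_Y = (88 - Q)q_Y - 17q_Y.
Setting the follower's marginal profit to zero, 71 - q_C - 2q_Y = 0, i.e. q_Y = (71 - q_C)/2.
Corvus substitutes q_Y(q_C) into its own profit: π_C = q_C(88 - q_C - (71 - q_C)/2) - 5q_C = (105/2 - (1/2)q_C)q_C - 5q_C.
The leader's first-order condition 95/2 - q_C = 0 yields q_C = 95/2.
Then q_Y = (71 - 95/2)/2 = 47/4.
Price P = 88 - 237/4 = 115/4.
Corvus's profit: (115/4 - 5)·(95/2) = 1128.1250.

1128.13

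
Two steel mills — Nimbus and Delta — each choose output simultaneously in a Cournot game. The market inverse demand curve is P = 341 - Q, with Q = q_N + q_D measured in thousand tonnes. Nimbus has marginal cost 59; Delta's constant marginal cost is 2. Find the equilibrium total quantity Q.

Nimbus's profit: π_N = (341 - Q)q_N - (59q_N). Setting ∂π_N/∂q_N = 0: 282 - 2q_N - (q_D) = 0.
Delta's first-order condition: 339 - 2q_D - (q_N) = 0.
Rearranging gives the reaction functions q_N = (282 - q_D)/2 and q_D = (339 - q_N)/2.
Solving the pair: q_N = 75, q_D = 132.
Total output Q = 75 + 132 = 207.

207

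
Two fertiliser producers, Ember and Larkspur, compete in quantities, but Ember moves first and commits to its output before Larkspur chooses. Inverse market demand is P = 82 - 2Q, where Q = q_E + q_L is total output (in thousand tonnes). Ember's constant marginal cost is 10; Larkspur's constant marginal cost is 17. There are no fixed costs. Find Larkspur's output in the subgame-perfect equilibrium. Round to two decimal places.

The follower Larkspur best-responds to any q_E: π_L = (82 - 2Q)q_L - 17q_L.
∂π_L/∂q_L = 65 - 2q_E - 4q_L = 0 gives the reaction function q_L = (65 - 2q_E)/4.
The leader anticipates this reaction. Substituting into P = 82 - 2Q gives P = 99/2 - q_E, so π_E = (99/2 - q_E)q_E - 10q_E.
Maximising: ∂π_E/∂q_E = 79/2 - 2q_E = 0, giving q_E = 79/4.
Then q_L = (65 - 2·(79/4))/4 = 51/8.

6.38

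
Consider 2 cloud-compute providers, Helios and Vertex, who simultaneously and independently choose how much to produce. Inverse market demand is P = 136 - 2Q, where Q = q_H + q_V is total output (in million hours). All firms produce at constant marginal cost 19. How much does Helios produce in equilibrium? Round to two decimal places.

Each firm earns π_i = (136 - 2Q)q_i - 19q_i.
First-order condition (treating rivals' output as given): 117 - 4q_i - 2q_j = 0.
By symmetry each firm produces the same amount; substituting q_j = q_i yields q_i = 117/6 = 39/2.

19.50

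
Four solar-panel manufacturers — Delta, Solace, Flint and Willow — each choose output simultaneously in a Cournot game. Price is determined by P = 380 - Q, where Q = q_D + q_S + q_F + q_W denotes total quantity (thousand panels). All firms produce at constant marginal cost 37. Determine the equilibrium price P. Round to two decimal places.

A representative firm's profit is π_i = q_i(380 - Q) - 37q_i.
Setting ∂π_i/∂q_i = 0 with rivals' quantities fixed: 343 - 2q_i - Σ_{j≠i} q_j = 0.
By symmetry each firm produces the same amount; substituting Σ_{j≠i} q_j = 3q_i yields q_i = 343/5.
Total output Q = 1372/5, so price P = 380 - 1372/5 = 528/5.

105.60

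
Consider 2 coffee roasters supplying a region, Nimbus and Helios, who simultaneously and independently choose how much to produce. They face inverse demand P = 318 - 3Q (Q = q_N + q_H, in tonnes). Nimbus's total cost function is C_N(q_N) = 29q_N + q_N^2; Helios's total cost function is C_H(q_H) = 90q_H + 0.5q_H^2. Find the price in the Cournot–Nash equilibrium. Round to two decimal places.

171.45

Nimbus's profit: π_N = (318 - 3Q)q_N - (29q_N + q_N²). Setting ∂π_N/∂q_N = 0: 289 - 8q_N - 3(q_H) = 0.
Helios's first-order condition: 228 - 7q_H - 3(q_N) = 0.
Best responses: q_N = (289 - 3q_H)/8, q_H = (228 - 3q_N)/7.
Solving the pair: q_N = 1339/47, q_H = 957/47.
Total output Q = 48.8511, so price P = 318 - 3·48.8511 = 171.4468.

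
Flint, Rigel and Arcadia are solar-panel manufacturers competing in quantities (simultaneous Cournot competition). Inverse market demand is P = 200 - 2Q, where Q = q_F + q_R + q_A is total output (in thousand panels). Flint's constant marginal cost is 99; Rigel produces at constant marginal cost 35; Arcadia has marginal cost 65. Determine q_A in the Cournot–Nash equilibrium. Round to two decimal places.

Flint's profit: π_F = (200 - 2Q)q_F - (99q_F). Setting ∂π_F/∂q_F = 0: 101 - 4q_F - 2(q_R + q_A) = 0.
Rigel's first-order condition: 165 - 4q_R - 2(q_F + q_A) = 0.
Arcadia's first-order condition: 135 - 4q_A - 2(q_F + q_R) = 0.
Summing all 3 equations gives 401 − 8Q = 0, hence Q = 401/8.
Back-substituting: q_F = (101 − 401/4)/2 = 3/8, q_R = (165 − 401/4)/2 = 259/8, q_A = (135 − 401/4)/2 = 139/8.

17.38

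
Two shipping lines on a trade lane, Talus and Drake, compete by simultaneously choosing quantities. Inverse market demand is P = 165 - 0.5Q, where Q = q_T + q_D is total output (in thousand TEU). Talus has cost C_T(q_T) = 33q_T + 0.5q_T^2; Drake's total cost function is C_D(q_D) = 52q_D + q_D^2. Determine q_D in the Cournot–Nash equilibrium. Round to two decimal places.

Talus's profit: π_T = (165 - 0.5Q)q_T - (33q_T + (1/2)q_T²). Setting ∂π_T/∂q_T = 0: 132 - 2q_T - (1/2)(q_D) = 0.
Drake's first-order condition: 113 - 3q_D - (1/2)(q_T) = 0.
Rearranging gives the reaction functions q_T = (132 - (1/2)q_D)/2 and q_D = (113 - (1/2)q_T)/3.
Solving the pair: q_T = 1358/23, q_D = 640/23.

27.83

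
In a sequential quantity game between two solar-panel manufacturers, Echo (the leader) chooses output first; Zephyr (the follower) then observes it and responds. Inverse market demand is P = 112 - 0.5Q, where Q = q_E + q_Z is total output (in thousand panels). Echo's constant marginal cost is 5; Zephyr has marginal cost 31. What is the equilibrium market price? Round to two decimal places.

38.25

Solve by backward induction. Given q_E, the follower Zephyr maximises π_Z = (112 - (1/2)q_E - (1/2)q_Z)q_Z - 31q_Z.
Follower FOC: 81 - (1/2)q_E - q_Z = 0, so q_Z(q_E) = (81 - (1/2)q_E).
Echo substitutes q_Z(q_E) into its own profit: π_E = q_E(112 - (1/2)q_E - (81 - (1/2)q_E)/2) - 5q_E = (143/2 - (1/4)q_E)q_E - 5q_E.
Maximising: ∂π_E/∂q_E = 133/2 - (1/2)q_E = 0, giving q_E = 133.
Then q_Z = (81 - (1/2)·133) = 29/2.
Total output Q = 295/2, so price P = 112 - (1/2)·(295/2) = 153/4.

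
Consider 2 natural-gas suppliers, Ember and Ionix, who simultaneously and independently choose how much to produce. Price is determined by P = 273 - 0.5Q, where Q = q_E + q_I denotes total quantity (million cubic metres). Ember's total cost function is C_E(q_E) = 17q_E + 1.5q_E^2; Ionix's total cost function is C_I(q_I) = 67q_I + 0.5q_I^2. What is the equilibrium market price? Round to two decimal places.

201.71

Ember's profit: π_E = (273 - 0.5Q)q_E - (17q_E + (3/2)q_E²). Setting ∂π_E/∂q_E = 0: 256 - 4q_E - (1/2)(q_I) = 0.
Ionix's first-order condition: 206 - 2q_I - (1/2)(q_E) = 0.
So q_E = (256 - (1/2)q_I)/4 and q_I = (206 - (1/2)q_E)/2.
Substituting one into the other gives q_E = 1636/31 and q_I = 89.8065.
Total output Q = 142.5806, so price P = 273 - (1/2)·142.5806 = 201.7097.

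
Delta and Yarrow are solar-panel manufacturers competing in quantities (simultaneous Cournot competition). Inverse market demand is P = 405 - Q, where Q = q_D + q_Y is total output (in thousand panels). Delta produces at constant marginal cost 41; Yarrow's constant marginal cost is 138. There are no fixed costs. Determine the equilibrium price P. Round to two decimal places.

194.67

Delta's profit: π_D = (405 - Q)q_D - (41q_D). Setting ∂π_D/∂q_D = 0: 364 - 2q_D - (q_Y) = 0.
Yarrow's profit: π_Y = (405 - Q)q_Y - (138q_Y). Setting ∂π_Y/∂q_Y = 0: 267 - 2q_Y - (q_D) = 0.
Rearranging gives the reaction functions q_D = (364 - q_Y)/2 and q_Y = (267 - q_D)/2.
Solving the pair: q_D = 461/3, q_Y = 170/3.
Total output Q = 631/3, so price P = 405 - 631/3 = 584/3.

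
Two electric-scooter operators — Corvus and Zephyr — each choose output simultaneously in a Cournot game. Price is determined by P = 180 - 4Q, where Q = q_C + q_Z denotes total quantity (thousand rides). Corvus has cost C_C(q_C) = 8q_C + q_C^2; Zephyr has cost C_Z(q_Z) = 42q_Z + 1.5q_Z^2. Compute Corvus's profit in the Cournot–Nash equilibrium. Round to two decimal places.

Corvus's profit: π_C = (180 - 4Q)q_C - (8q_C + q_C²). Setting ∂π_C/∂q_C = 0: 172 - 10q_C - 4(q_Z) = 0.
Zephyr's profit: π_Z = (180 - 4Q)q_Z - (42q_Z + (3/2)q_Z²). Setting ∂π_Z/∂q_Z = 0: 138 - 11q_Z - 4(q_C) = 0.
So q_C = (172 - 4q_Z)/10 and q_Z = (138 - 4q_C)/11.
Substituting one into the other gives q_C = 670/47 and q_Z = 346/47.
Price P = 180 - 4·(1016/47) = 93.5319.
Corvus's profit: 93.5319·(670/47) - 8·(670/47) - (670/47)² = 1016.0706.

1016.07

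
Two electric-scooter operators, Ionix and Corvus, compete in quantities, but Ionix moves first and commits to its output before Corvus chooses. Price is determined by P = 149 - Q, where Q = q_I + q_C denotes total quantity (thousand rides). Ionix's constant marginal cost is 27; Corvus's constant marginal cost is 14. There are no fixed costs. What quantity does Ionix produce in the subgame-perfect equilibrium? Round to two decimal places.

54.50

The follower Corvus best-responds to any q_I: π_C = (149 - Q)q_C - 14q_C.
Setting the follower's marginal profit to zero, 135 - q_I - 2q_C = 0, i.e. q_C = (135 - q_I)/2.
Ionix substitutes q_C(q_I) into its own profit: π_I = q_I(149 - q_I - (135 - q_I)/2) - 27q_I = (163/2 - (1/2)q_I)q_I - 27q_I.
The leader's first-order condition 109/2 - q_I = 0 yields q_I = 109/2.
Then q_C = (135 - 109/2)/2 = 161/4.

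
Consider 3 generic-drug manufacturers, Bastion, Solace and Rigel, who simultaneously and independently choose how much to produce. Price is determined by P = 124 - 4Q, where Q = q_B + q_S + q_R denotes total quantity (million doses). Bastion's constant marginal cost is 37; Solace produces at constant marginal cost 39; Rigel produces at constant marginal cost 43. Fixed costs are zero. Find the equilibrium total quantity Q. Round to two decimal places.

Bastion's profit: π_B = (124 - 4Q)q_B - (37q_B). Setting ∂π_B/∂q_B = 0: 87 - 8q_B - 4(q_S + q_R) = 0.
Solace's profit: π_S = (124 - 4Q)q_S - (39q_S). Setting ∂π_S/∂q_S = 0: 85 - 8q_S - 4(q_B + q_R) = 0.
Rigel's profit: π_R = (124 - 4Q)q_R - (43q_R). Setting ∂π_R/∂q_R = 0: 81 - 8q_R - 4(q_B + q_S) = 0.
Summing all 3 equations gives 253 − 16Q = 0, hence Q = 253/16.
Back-substituting: q_B = (87 − 253/4)/4 = 95/16, q_S = (85 − 253/4)/4 = 87/16, q_R = (81 − 253/4)/4 = 71/16.
Total output Q = 95/16 + 87/16 + 71/16 = 253/16.

15.81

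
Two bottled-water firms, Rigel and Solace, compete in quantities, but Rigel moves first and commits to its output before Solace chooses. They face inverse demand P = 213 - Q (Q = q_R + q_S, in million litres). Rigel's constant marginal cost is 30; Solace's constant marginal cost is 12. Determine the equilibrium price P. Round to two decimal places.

71.25

The follower Solace best-responds to any q_R: π_S = (213 - Q)q_S - 12q_S.
∂π_S/∂q_S = 201 - q_R - 2q_S = 0 gives the reaction function q_S = (201 - q_R)/2.
The leader anticipates this reaction. Substituting into P = 213 - Q gives P = 225/2 - (1/2)q_R, so π_R = (225/2 - (1/2)q_R)q_R - 30q_R.
Leader FOC: 165/2 - q_R = 0, so q_R = 165/2.
Then q_S = (201 - 165/2)/2 = 237/4.
Total output Q = 567/4, so price P = 213 - 567/4 = 285/4.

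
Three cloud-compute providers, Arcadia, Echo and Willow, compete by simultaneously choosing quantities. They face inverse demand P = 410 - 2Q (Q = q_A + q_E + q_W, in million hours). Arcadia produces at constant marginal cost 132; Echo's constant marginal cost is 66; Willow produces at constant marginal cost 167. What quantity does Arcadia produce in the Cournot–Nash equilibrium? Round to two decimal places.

Arcadia's profit: π_A = (410 - 2Q)q_A - (132q_A). Setting ∂π_A/∂q_A = 0: 278 - 4q_A - 2(q_E + q_W) = 0.
Echo's first-order condition: 344 - 4q_E - 2(q_A + q_W) = 0.
Willow's first-order condition: 243 - 4q_W - 2(q_A + q_E) = 0.
Adding the 3 conditions: 865 − 4Q − 4Q = 0, i.e. Q = 865/8.
Back-substituting: q_A = (278 − 865/4)/2 = 247/8, q_E = (344 − 865/4)/2 = 511/8, q_W = (243 − 865/4)/2 = 107/8.

30.88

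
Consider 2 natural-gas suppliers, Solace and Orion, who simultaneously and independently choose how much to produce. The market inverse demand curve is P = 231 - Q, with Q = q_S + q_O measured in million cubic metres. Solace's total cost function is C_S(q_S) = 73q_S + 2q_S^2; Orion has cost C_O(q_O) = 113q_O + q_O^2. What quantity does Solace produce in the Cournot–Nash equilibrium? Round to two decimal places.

22.35

Solace's profit: π_S = (231 - Q)q_S - (73q_S + 2q_S²). Setting ∂π_S/∂q_S = 0: 158 - 6q_S - (q_O) = 0.
Orion's profit: π_O = (231 - Q)q_O - (113q_O + q_O²). Setting ∂π_O/∂q_O = 0: 118 - 4q_O - (q_S) = 0.
So q_S = (158 - q_O)/6 and q_O = (118 - q_S)/4.
Substituting one into the other gives q_S = 514/23 and q_O = 550/23.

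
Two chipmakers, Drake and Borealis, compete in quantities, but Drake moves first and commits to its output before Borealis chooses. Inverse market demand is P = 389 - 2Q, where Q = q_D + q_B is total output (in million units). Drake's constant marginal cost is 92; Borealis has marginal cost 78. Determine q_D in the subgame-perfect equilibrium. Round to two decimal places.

70.75

Solve by backward induction. Given q_D, the follower Borealis maximises π_B = (389 - 2q_D - 2q_B)q_B - 78q_B.
Setting the follower's marginal profit to zero, 311 - 2q_D - 4q_B = 0, i.e. q_B = (311 - 2q_D)/4.
Drake substitutes q_B(q_D) into its own profit: π_D = q_D(389 - 2q_D - (311 - 2q_D)/2) - 92q_D = (467/2 - q_D)q_D - 92q_D.
Maximising: ∂π_D/∂q_D = 283/2 - 2q_D = 0, giving q_D = 283/4.
Then q_B = (311 - 2·(283/4))/4 = 339/8.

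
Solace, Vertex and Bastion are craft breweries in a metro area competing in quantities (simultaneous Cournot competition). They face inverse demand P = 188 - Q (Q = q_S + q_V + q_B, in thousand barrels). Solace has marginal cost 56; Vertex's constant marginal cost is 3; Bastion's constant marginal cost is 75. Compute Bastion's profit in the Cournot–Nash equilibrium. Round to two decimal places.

Solace's profit: π_S = (188 - Q)q_S - (56q_S). Setting ∂π_S/∂q_S = 0: 132 - 2q_S - (q_V + q_B) = 0.
Vertex's first-order condition: 185 - 2q_V - (q_S + q_B) = 0.
Bastion's profit: π_B = (188 - Q)q_B - (75q_B). Setting ∂π_B/∂q_B = 0: 113 - 2q_B - (q_S + q_V) = 0.
Adding the 3 first-order conditions: 430 − 4Q = 0, so Q = 215/2.
Back-substituting: q_S = (132 − 215/2) = 49/2, q_V = (185 − 215/2) = 155/2, q_B = (113 − 215/2) = 11/2.
Price P = 188 - 215/2 = 161/2.
Bastion's profit: (161/2 - 75)·(11/2) = 121/4.

30.25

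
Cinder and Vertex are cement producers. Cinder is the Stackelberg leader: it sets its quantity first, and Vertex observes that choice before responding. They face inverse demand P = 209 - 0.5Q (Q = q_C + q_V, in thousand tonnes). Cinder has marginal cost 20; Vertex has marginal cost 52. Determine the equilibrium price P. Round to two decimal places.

The follower Vertex best-responds to any q_C: π_V = (209 - 0.5Q)q_V - 52q_V.
Follower FOC: 157 - (1/2)q_C - q_V = 0, so q_V(q_C) = (157 - (1/2)q_C).
Cinder substitutes q_V(q_C) into its own profit: π_C = q_C(209 - (1/2)q_C - (157 - (1/2)q_C)/2) - 20q_C = (261/2 - (1/4)q_C)q_C - 20q_C.
The leader's first-order condition 221/2 - (1/2)q_C = 0 yields q_C = 221.
Then q_V = (157 - (1/2)·221) = 93/2.
Total output Q = 535/2, so price P = 209 - (1/2)·(535/2) = 301/4.

75.25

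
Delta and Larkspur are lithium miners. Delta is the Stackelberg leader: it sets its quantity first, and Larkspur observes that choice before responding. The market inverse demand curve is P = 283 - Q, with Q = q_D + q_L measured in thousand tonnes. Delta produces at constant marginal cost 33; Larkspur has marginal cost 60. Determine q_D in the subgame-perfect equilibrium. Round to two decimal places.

Solve by backward induction. Given q_D, the follower Larkspur maximises π_L = (283 - q_D - q_L)q_L - 60q_L.
Setting the follower's marginal profit to zero, 223 - q_D - 2q_L = 0, i.e. q_L = (223 - q_D)/2.
The leader anticipates this reaction. Substituting into P = 283 - Q gives P = 343/2 - (1/2)q_D, so π_D = (343/2 - (1/2)q_D)q_D - 33q_D.
Leader FOC: 277/2 - q_D = 0, so q_D = 277/2.
Then q_L = (223 - 277/2)/2 = 169/4.

138.50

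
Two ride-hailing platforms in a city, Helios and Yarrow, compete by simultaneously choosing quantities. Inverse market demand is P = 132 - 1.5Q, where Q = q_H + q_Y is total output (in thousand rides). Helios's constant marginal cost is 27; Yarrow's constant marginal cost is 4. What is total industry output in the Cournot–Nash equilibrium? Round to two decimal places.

Helios's profit: π_H = (132 - 1.5Q)q_H - (27q_H). Setting ∂π_H/∂q_H = 0: 105 - 3q_H - (3/2)(q_Y) = 0.
Yarrow's first-order condition: 128 - 3q_Y - (3/2)(q_H) = 0.
Best responses: q_H = (105 - (3/2)q_Y)/3, q_Y = (128 - (3/2)q_H)/3.
Solving the pair: q_H = 164/9, q_Y = 302/9.
Total output Q = 164/9 + 302/9 = 466/9.

51.78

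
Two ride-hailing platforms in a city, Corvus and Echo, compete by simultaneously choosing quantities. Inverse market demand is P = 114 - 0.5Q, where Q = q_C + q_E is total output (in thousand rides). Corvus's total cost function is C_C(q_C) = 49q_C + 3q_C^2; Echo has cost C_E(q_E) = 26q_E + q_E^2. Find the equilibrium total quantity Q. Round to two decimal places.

35.40

Corvus's profit: π_C = (114 - 0.5Q)q_C - (49q_C + 3q_C²). Setting ∂π_C/∂q_C = 0: 65 - 7q_C - (1/2)(q_E) = 0.
Echo's profit: π_E = (114 - 0.5Q)q_E - (26q_E + q_E²). Setting ∂π_E/∂q_E = 0: 88 - 3q_E - (1/2)(q_C) = 0.
Best responses: q_C = (65 - (1/2)q_E)/7, q_E = (88 - (1/2)q_C)/3.
Substituting one into the other gives q_C = 604/83 and q_E = 28.1205.
Total output Q = 604/83 + 28.1205 = 35.3976.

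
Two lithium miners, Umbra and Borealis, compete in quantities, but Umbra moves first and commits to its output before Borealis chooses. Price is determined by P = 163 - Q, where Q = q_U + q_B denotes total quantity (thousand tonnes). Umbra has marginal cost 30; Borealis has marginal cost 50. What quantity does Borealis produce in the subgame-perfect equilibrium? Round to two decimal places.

Solve by backward induction. Given q_U, the follower Borealis maximises π_B = (163 - q_U - q_B)q_B - 50q_B.
Follower FOC: 113 - q_U - 2q_B = 0, so q_B(q_U) = (113 - q_U)/2.
The leader anticipates this reaction. Substituting into P = 163 - Q gives P = 213/2 - (1/2)q_U, so π_U = (213/2 - (1/2)q_U)q_U - 30q_U.
The leader's first-order condition 153/2 - q_U = 0 yields q_U = 153/2.
Then q_B = (113 - 153/2)/2 = 73/4.

18.25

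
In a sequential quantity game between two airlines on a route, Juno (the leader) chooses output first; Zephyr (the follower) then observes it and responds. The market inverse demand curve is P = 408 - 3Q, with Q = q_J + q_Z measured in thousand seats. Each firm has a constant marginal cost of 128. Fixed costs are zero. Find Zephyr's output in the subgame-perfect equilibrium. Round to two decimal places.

23.33

The follower Zephyr best-responds to any q_J: π_Z = (408 - 3Q)q_Z - 128q_Z.
Setting the follower's marginal profit to zero, 280 - 3q_J - 6q_Z = 0, i.e. q_Z = (280 - 3q_J)/6.
The leader anticipates this reaction. Substituting into P = 408 - 3Q gives P = 268 - (3/2)q_J, so π_J = (268 - (3/2)q_J)q_J - 128q_J.
Leader FOC: 140 - 3q_J = 0, so q_J = 140/3.
Then q_Z = (280 - 3·(140/3))/6 = 70/3.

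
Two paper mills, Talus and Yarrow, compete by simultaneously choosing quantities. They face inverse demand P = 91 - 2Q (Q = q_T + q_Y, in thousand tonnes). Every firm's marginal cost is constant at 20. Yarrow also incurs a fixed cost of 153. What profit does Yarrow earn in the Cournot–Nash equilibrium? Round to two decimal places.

Each firm earns π_i = (91 - 2Q)q_i - 20q_i.
First-order condition (treating rivals' output as given): 71 - 4q_i - 2q_j = 0.
With identical firms every q_j equals q_i, so q_j = q_i and 71 = 6q_i, giving q_i = 71/6.
Price P = 91 - 2·(71/3) = 131/3.
Yarrow's profit: (131/3 - 20)·(71/6) - 153 = 127.0556.

127.06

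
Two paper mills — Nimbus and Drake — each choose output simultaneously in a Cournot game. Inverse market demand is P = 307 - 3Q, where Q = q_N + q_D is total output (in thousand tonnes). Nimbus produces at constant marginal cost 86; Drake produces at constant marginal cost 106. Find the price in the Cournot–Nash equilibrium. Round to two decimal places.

166.33

Nimbus's profit: π_N = (307 - 3Q)q_N - (86q_N). Setting ∂π_N/∂q_N = 0: 221 - 6q_N - 3(q_D) = 0.
Drake's profit: π_D = (307 - 3Q)q_D - (106q_D). Setting ∂π_D/∂q_D = 0: 201 - 6q_D - 3(q_N) = 0.
So q_N = (221 - 3q_D)/6 and q_D = (201 - 3q_N)/6.
Substituting one into the other gives q_N = 241/9 and q_D = 181/9.
Total output Q = 422/9, so price P = 307 - 3·(422/9) = 499/3.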